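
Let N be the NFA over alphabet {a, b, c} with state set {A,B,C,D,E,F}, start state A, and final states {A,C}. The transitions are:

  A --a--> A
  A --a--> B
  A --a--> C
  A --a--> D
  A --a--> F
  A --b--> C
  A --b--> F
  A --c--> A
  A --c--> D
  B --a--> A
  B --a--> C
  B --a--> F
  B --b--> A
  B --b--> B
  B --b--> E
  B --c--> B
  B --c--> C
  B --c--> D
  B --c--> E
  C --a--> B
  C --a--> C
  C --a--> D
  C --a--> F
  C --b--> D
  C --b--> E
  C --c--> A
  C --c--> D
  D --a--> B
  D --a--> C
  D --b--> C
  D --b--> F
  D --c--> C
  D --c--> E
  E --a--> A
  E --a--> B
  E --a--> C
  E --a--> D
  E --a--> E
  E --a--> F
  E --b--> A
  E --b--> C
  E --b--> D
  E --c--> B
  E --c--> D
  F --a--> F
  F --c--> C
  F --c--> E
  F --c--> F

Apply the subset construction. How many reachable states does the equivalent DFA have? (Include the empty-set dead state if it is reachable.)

Start state of the DFA: {A}.
{A} --a--> {A,B,C,D,F}  [new]
{A} --b--> {C,F}  [new]
{A} --c--> {A,D}  [new]
{A,B,C,D,F} --a--> {A,B,C,D,F}  [seen]
{A,B,C,D,F} --b--> {A,B,C,D,E,F}  [new]
{A,B,C,D,F} --c--> {A,B,C,D,E,F}  [seen]
{C,F} --a--> {B,C,D,F}  [new]
{C,F} --b--> {D,E}  [new]
{C,F} --c--> {A,C,D,E,F}  [new]
{A,D} --a--> {A,B,C,D,F}  [seen]
{A,D} --b--> {C,F}  [seen]
{A,D} --c--> {A,C,D,E}  [new]
{A,B,C,D,E,F} --a--> {A,B,C,D,E,F}  [seen]
{A,B,C,D,E,F} --b--> {A,B,C,D,E,F}  [seen]
{A,B,C,D,E,F} --c--> {A,B,C,D,E,F}  [seen]
{B,C,D,F} --a--> {A,B,C,D,F}  [seen]
{B,C,D,F} --b--> {A,B,C,D,E,F}  [seen]
{B,C,D,F} --c--> {A,B,C,D,E,F}  [seen]
{D,E} --a--> {A,B,C,D,E,F}  [seen]
{D,E} --b--> {A,C,D,F}  [new]
{D,E} --c--> {B,C,D,E}  [new]
{A,C,D,E,F} --a--> {A,B,C,D,E,F}  [seen]
{A,C,D,E,F} --b--> {A,C,D,E,F}  [seen]
{A,C,D,E,F} --c--> {A,B,C,D,E,F}  [seen]
{A,C,D,E} --a--> {A,B,C,D,E,F}  [seen]
{A,C,D,E} --b--> {A,C,D,E,F}  [seen]
{A,C,D,E} --c--> {A,B,C,D,E}  [new]
{A,C,D,F} --a--> {A,B,C,D,F}  [seen]
{A,C,D,F} --b--> {C,D,E,F}  [new]
{A,C,D,F} --c--> {A,C,D,E,F}  [seen]
{B,C,D,E} --a--> {A,B,C,D,E,F}  [seen]
{B,C,D,E} --b--> {A,B,C,D,E,F}  [seen]
{B,C,D,E} --c--> {A,B,C,D,E}  [seen]
{A,B,C,D,E} --a--> {A,B,C,D,E,F}  [seen]
{A,B,C,D,E} --b--> {A,B,C,D,E,F}  [seen]
{A,B,C,D,E} --c--> {A,B,C,D,E}  [seen]
{C,D,E,F} --a--> {A,B,C,D,E,F}  [seen]
{C,D,E,F} --b--> {A,C,D,E,F}  [seen]
{C,D,E,F} --c--> {A,B,C,D,E,F}  [seen]
Reachable DFA states: {A}, {A,B,C,D,F}, {C,F}, {A,D}, {A,B,C,D,E,F}, {B,C,D,F}, {D,E}, {A,C,D,E,F}, {A,C,D,E}, {A,C,D,F}, {B,C,D,E}, {A,B,C,D,E}, {C,D,E,F}.

13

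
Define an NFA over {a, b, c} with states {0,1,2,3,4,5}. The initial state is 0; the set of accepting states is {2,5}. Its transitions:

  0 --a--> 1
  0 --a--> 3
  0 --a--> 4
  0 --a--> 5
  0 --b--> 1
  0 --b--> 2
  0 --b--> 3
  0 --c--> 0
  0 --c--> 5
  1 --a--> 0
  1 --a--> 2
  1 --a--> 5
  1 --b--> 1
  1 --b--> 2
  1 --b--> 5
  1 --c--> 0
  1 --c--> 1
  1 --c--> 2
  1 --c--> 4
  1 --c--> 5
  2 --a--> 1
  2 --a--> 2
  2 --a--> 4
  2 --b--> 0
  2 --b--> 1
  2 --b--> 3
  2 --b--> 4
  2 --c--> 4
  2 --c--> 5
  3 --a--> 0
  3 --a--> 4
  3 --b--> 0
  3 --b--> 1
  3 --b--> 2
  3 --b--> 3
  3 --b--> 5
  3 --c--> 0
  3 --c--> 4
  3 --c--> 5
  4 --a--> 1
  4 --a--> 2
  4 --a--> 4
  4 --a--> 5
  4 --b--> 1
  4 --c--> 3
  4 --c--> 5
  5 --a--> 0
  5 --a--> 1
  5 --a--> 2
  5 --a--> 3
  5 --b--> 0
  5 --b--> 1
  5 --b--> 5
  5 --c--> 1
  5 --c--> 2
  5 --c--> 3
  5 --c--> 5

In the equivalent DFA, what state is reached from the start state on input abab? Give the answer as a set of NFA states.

{0,1,2,3,4,5}

Start: {0}.
δ(0,a) = {1,3,4,5}.
Union: {1,3,4,5}.
After a: {1,3,4,5}.
δ(1,b) = {1,2,5}; δ(3,b) = {0,1,2,3,5}; δ(4,b) = {1}; δ(5,b) = {0,1,5}.
Union: {0,1,2,3,5}.
After b: {0,1,2,3,5}.
δ(0,a) = {1,3,4,5}; δ(1,a) = {0,2,5}; δ(2,a) = {1,2,4}; δ(3,a) = {0,4}; δ(5,a) = {0,1,2,3}.
Union: {0,1,2,3,4,5}.
After a: {0,1,2,3,4,5}.
δ(0,b) = {1,2,3}; δ(1,b) = {1,2,5}; δ(2,b) = {0,1,3,4}; δ(3,b) = {0,1,2,3,5}; δ(4,b) = {1}; δ(5,b) = {0,1,5}.
Union: {0,1,2,3,4,5}.
After b: {0,1,2,3,4,5}.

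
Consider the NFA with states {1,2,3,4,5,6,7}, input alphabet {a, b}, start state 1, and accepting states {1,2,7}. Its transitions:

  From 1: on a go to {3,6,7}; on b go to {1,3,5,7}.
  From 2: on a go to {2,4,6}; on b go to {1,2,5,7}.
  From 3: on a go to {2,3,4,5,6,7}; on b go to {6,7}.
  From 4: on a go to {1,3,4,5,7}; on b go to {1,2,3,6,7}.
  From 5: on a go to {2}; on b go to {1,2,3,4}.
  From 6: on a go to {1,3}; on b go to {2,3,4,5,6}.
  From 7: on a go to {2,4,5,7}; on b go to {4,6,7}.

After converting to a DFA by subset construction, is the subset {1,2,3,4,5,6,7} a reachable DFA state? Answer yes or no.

Start state of the DFA: {1}.
{1} --a--> {3,6,7}  [new]
{1} --b--> {1,3,5,7}  [new]
{3,6,7} --a--> {1,2,3,4,5,6,7}  [new]
{3,6,7} --b--> {2,3,4,5,6,7}  [new]
{1,3,5,7} --a--> {2,3,4,5,6,7}  [seen]
{1,3,5,7} --b--> {1,2,3,4,5,6,7}  [seen]
{1,2,3,4,5,6,7} --a--> {1,2,3,4,5,6,7}  [seen]
{1,2,3,4,5,6,7} --b--> {1,2,3,4,5,6,7}  [seen]
{2,3,4,5,6,7} --a--> {1,2,3,4,5,6,7}  [seen]
{2,3,4,5,6,7} --b--> {1,2,3,4,5,6,7}  [seen]
Reachable DFA states: {1}, {3,6,7}, {1,3,5,7}, {1,2,3,4,5,6,7}, {2,3,4,5,6,7}.
{1,2,3,4,5,6,7} is among them.

yes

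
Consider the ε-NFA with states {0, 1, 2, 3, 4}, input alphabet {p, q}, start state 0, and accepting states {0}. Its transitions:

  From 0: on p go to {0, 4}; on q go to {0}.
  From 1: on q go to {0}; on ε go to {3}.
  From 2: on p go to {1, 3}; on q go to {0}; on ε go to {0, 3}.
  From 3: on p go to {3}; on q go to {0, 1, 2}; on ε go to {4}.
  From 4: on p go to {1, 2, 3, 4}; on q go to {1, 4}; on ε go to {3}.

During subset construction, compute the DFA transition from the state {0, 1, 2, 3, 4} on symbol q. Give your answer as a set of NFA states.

δ(0,q) = {0}; δ(1,q) = {0}; δ(2,q) = {0}; δ(3,q) = {0, 1, 2}; δ(4,q) = {1, 4}.
Union: {0, 1, 2, 4}.
ε-closure gives {0, 1, 2, 3, 4}.

{0, 1, 2, 3, 4}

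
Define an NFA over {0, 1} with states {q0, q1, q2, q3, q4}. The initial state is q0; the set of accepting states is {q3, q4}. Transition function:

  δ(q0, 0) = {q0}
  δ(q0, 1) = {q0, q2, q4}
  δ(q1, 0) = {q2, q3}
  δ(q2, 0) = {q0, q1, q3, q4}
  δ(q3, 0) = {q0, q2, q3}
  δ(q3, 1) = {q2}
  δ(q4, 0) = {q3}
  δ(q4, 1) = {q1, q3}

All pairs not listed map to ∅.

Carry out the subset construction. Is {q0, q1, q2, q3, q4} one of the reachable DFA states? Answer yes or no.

Start state of the DFA: {q0}.
{q0} --0--> {q0}  [seen]
{q0} --1--> {q0, q2, q4}  [new]
{q0, q2, q4} --0--> {q0, q1, q3, q4}  [new]
{q0, q2, q4} --1--> {q0, q1, q2, q3, q4}  [new]
{q0, q1, q3, q4} --0--> {q0, q2, q3}  [new]
{q0, q1, q3, q4} --1--> {q0, q1, q2, q3, q4}  [seen]
{q0, q1, q2, q3, q4} --0--> {q0, q1, q2, q3, q4}  [seen]
{q0, q1, q2, q3, q4} --1--> {q0, q1, q2, q3, q4}  [seen]
{q0, q2, q3} --0--> {q0, q1, q2, q3, q4}  [seen]
{q0, q2, q3} --1--> {q0, q2, q4}  [seen]
Reachable DFA states: {q0}, {q0, q2, q4}, {q0, q1, q3, q4}, {q0, q1, q2, q3, q4}, {q0, q2, q3}.
{q0, q1, q2, q3, q4} is among them.

yes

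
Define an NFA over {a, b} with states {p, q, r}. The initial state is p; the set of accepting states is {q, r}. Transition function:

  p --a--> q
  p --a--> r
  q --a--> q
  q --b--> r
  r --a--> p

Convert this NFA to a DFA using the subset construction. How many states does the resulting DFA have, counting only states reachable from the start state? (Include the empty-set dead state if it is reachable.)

5

Start state of the DFA: {p}.
{p} --a--> {q, r}  [new]
{p} --b--> ∅  [new]
{q, r} --a--> {p, q}  [new]
{q, r} --b--> {r}  [new]
∅ --a--> ∅  [seen]
∅ --b--> ∅  [seen]
{p, q} --a--> {q, r}  [seen]
{p, q} --b--> {r}  [seen]
{r} --a--> {p}  [seen]
{r} --b--> ∅  [seen]
Reachable DFA states: {p}, {q, r}, ∅, {p, q}, {r}.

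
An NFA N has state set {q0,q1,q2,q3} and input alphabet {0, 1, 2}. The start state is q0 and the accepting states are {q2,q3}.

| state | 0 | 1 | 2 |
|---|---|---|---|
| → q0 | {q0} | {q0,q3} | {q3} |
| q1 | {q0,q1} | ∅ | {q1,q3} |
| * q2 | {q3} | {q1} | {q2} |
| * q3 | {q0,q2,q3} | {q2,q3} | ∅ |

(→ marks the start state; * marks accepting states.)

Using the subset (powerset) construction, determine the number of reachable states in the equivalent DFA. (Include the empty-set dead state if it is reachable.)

Start state of the DFA: {q0}.
{q0} --0--> {q0}  [seen]
{q0} --1--> {q0,q3}  [new]
{q0} --2--> {q3}  [new]
{q0,q3} --0--> {q0,q2,q3}  [new]
{q0,q3} --1--> {q0,q2,q3}  [seen]
{q0,q3} --2--> {q3}  [seen]
{q3} --0--> {q0,q2,q3}  [seen]
{q3} --1--> {q2,q3}  [new]
{q3} --2--> ∅  [new]
{q0,q2,q3} --0--> {q0,q2,q3}  [seen]
{q0,q2,q3} --1--> {q0,q1,q2,q3}  [new]
{q0,q2,q3} --2--> {q2,q3}  [seen]
{q2,q3} --0--> {q0,q2,q3}  [seen]
{q2,q3} --1--> {q1,q2,q3}  [new]
{q2,q3} --2--> {q2}  [new]
∅ --0--> ∅  [seen]
∅ --1--> ∅  [seen]
∅ --2--> ∅  [seen]
{q0,q1,q2,q3} --0--> {q0,q1,q2,q3}  [seen]
{q0,q1,q2,q3} --1--> {q0,q1,q2,q3}  [seen]
{q0,q1,q2,q3} --2--> {q1,q2,q3}  [seen]
{q1,q2,q3} --0--> {q0,q1,q2,q3}  [seen]
{q1,q2,q3} --1--> {q1,q2,q3}  [seen]
{q1,q2,q3} --2--> {q1,q2,q3}  [seen]
{q2} --0--> {q3}  [seen]
{q2} --1--> {q1}  [new]
{q2} --2--> {q2}  [seen]
{q1} --0--> {q0,q1}  [new]
{q1} --1--> ∅  [seen]
{q1} --2--> {q1,q3}  [new]
{q0,q1} --0--> {q0,q1}  [seen]
{q0,q1} --1--> {q0,q3}  [seen]
{q0,q1} --2--> {q1,q3}  [seen]
{q1,q3} --0--> {q0,q1,q2,q3}  [seen]
{q1,q3} --1--> {q2,q3}  [seen]
{q1,q3} --2--> {q1,q3}  [seen]
Reachable DFA states: {q0}, {q0,q3}, {q3}, {q0,q2,q3}, {q2,q3}, ∅, {q0,q1,q2,q3}, {q1,q2,q3}, {q2}, {q1}, {q0,q1}, {q1,q3}.

12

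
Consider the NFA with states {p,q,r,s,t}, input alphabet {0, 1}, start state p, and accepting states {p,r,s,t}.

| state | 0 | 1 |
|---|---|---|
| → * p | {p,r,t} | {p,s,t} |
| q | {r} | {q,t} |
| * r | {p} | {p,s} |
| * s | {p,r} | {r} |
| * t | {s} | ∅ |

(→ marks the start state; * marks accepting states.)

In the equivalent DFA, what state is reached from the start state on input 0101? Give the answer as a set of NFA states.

{p,r,s,t}

Start: {p}.
δ(p,0) = {p,r,t}.
Union: {p,r,t}.
After 0: {p,r,t}.
δ(p,1) = {p,s,t}; δ(r,1) = {p,s}; δ(t,1) = ∅.
Union: {p,s,t}.
After 1: {p,s,t}.
δ(p,0) = {p,r,t}; δ(s,0) = {p,r}; δ(t,0) = {s}.
Union: {p,r,s,t}.
After 0: {p,r,s,t}.
δ(p,1) = {p,s,t}; δ(r,1) = {p,s}; δ(s,1) = {r}; δ(t,1) = ∅.
Union: {p,r,s,t}.
After 1: {p,r,s,t}.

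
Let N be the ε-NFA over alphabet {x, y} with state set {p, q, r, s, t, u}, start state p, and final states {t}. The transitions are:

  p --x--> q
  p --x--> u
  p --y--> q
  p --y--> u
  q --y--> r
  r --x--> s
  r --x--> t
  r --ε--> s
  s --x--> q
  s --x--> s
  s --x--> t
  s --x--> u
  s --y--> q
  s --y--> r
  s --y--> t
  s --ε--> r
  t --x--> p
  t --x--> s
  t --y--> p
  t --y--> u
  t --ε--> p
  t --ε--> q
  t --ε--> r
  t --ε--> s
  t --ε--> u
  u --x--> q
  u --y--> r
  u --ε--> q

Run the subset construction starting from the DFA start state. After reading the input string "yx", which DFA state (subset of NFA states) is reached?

Start: {p}.
δ(p,y) = {q, u}.
Union: {q, u}.
After y: {q, u}.
δ(q,x) = ∅; δ(u,x) = {q}.
Union: {q}.
After x: {q}.

{q}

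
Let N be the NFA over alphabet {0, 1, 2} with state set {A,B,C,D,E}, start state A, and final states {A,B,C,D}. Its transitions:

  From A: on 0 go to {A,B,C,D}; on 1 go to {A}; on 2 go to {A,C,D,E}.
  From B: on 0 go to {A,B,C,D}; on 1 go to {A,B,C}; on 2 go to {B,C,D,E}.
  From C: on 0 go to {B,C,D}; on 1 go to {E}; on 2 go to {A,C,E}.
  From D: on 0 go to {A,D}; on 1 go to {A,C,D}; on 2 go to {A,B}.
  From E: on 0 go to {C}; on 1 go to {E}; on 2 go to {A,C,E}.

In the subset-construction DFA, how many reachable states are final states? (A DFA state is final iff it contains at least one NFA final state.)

Start state of the DFA: {A}.
{A} --0--> {A,B,C,D}  [new]
{A} --1--> {A}  [seen]
{A} --2--> {A,C,D,E}  [new]
{A,B,C,D} --0--> {A,B,C,D}  [seen]
{A,B,C,D} --1--> {A,B,C,D,E}  [new]
{A,B,C,D} --2--> {A,B,C,D,E}  [seen]
{A,C,D,E} --0--> {A,B,C,D}  [seen]
{A,C,D,E} --1--> {A,C,D,E}  [seen]
{A,C,D,E} --2--> {A,B,C,D,E}  [seen]
{A,B,C,D,E} --0--> {A,B,C,D}  [seen]
{A,B,C,D,E} --1--> {A,B,C,D,E}  [seen]
{A,B,C,D,E} --2--> {A,B,C,D,E}  [seen]
Reachable DFA states: {A}, {A,B,C,D}, {A,C,D,E}, {A,B,C,D,E}.
Accepting DFA states (contain an NFA accepting state): {A}, {A,B,C,D}, {A,C,D,E}, {A,B,C,D,E}.

4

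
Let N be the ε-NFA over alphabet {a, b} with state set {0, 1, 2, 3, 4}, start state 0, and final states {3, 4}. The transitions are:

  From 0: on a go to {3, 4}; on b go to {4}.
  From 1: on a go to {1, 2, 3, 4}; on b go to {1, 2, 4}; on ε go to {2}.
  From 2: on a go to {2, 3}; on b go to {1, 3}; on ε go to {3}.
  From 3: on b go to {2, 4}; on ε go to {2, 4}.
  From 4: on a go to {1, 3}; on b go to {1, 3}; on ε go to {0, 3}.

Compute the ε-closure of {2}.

Begin with {2}.
2 →ε {3}; add 3.
3 →ε {2, 4}; add 4.
4 →ε {0, 3}; add 0.
ε-closure = {0, 2, 3, 4}.

{0, 2, 3, 4}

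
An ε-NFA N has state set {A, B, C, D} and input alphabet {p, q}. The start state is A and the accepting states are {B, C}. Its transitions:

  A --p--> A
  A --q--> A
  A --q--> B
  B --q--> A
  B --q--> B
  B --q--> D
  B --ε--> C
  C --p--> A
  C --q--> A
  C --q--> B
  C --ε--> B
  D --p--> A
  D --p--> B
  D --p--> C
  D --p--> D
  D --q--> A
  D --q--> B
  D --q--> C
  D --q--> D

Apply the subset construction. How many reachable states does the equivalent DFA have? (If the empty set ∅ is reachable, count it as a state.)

Start state of the DFA: {A} (ε-closure of the NFA start).
{A} --p--> {A}  [seen]
{A} --q--> {A, B, C}  [new]
{A, B, C} --p--> {A}  [seen]
{A, B, C} --q--> {A, B, C, D}  [new]
{A, B, C, D} --p--> {A, B, C, D}  [seen]
{A, B, C, D} --q--> {A, B, C, D}  [seen]
Reachable DFA states: {A}, {A, B, C}, {A, B, C, D}.

3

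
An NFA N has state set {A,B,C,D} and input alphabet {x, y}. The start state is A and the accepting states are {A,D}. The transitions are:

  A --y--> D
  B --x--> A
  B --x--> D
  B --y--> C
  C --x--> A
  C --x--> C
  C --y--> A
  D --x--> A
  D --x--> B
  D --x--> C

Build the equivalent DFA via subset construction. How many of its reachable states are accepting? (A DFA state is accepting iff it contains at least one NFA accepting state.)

Start state of the DFA: {A}.
{A} --x--> ∅  [new]
{A} --y--> {D}  [new]
∅ --x--> ∅  [seen]
∅ --y--> ∅  [seen]
{D} --x--> {A,B,C}  [new]
{D} --y--> ∅  [seen]
{A,B,C} --x--> {A,C,D}  [new]
{A,B,C} --y--> {A,C,D}  [seen]
{A,C,D} --x--> {A,B,C}  [seen]
{A,C,D} --y--> {A,D}  [new]
{A,D} --x--> {A,B,C}  [seen]
{A,D} --y--> {D}  [seen]
Reachable DFA states: {A}, ∅, {D}, {A,B,C}, {A,C,D}, {A,D}.
Accepting DFA states (contain an NFA accepting state): {A}, {D}, {A,B,C}, {A,C,D}, {A,D}.

5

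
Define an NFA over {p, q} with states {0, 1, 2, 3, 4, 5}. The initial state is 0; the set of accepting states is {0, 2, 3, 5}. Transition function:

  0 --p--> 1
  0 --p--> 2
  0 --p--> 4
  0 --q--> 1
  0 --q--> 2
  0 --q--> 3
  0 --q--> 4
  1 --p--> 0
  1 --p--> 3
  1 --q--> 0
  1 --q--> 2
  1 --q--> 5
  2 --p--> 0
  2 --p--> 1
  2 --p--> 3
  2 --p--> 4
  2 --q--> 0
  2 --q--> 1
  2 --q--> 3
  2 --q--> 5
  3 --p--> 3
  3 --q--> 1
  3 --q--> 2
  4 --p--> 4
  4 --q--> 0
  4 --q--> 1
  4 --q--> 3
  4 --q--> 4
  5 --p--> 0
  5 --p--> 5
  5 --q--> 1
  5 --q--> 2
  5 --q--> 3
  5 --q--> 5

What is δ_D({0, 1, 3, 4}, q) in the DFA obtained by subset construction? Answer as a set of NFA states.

{0, 1, 2, 3, 4, 5}

δ(0,q) = {1, 2, 3, 4}; δ(1,q) = {0, 2, 5}; δ(3,q) = {1, 2}; δ(4,q) = {0, 1, 3, 4}.
Union: {0, 1, 2, 3, 4, 5}.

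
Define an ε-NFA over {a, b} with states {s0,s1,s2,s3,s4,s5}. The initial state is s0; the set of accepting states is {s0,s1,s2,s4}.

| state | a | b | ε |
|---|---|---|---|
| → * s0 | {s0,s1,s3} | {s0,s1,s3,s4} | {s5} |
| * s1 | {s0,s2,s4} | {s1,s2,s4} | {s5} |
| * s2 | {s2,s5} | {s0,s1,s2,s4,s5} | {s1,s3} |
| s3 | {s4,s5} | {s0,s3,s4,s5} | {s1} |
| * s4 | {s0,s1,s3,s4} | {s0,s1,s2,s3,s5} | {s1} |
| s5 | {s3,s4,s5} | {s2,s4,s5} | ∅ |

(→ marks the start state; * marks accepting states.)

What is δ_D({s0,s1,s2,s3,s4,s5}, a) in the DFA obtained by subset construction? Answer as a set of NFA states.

{s0,s1,s2,s3,s4,s5}

δ(s0,a) = {s0,s1,s3}; δ(s1,a) = {s0,s2,s4}; δ(s2,a) = {s2,s5}; δ(s3,a) = {s4,s5}; δ(s4,a) = {s0,s1,s3,s4}; δ(s5,a) = {s3,s4,s5}.
Union: {s0,s1,s2,s3,s4,s5}.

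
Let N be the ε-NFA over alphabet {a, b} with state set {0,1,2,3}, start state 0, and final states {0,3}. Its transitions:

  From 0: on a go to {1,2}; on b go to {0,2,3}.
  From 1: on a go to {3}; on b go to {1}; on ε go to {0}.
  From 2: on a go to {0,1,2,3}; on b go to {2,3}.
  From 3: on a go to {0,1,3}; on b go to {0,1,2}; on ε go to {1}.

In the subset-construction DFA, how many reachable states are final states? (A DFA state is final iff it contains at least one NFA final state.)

3

Start state of the DFA: {0} (ε-closure of the NFA start).
{0} --a--> {0,1,2}  [new]
{0} --b--> {0,1,2,3}  [new]
{0,1,2} --a--> {0,1,2,3}  [seen]
{0,1,2} --b--> {0,1,2,3}  [seen]
{0,1,2,3} --a--> {0,1,2,3}  [seen]
{0,1,2,3} --b--> {0,1,2,3}  [seen]
Reachable DFA states: {0}, {0,1,2}, {0,1,2,3}.
Accepting DFA states (contain an NFA accepting state): {0}, {0,1,2}, {0,1,2,3}.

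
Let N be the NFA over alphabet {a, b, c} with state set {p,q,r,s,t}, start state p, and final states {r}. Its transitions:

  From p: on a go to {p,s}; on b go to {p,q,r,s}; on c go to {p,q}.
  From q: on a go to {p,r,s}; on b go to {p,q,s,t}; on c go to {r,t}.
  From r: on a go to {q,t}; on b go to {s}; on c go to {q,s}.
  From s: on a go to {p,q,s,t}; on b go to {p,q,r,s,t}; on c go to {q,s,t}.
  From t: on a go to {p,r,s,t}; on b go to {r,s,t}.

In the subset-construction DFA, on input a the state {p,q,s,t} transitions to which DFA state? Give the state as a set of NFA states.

{p,q,r,s,t}

δ(p,a) = {p,s}; δ(q,a) = {p,r,s}; δ(s,a) = {p,q,s,t}; δ(t,a) = {p,r,s,t}.
Union: {p,q,r,s,t}.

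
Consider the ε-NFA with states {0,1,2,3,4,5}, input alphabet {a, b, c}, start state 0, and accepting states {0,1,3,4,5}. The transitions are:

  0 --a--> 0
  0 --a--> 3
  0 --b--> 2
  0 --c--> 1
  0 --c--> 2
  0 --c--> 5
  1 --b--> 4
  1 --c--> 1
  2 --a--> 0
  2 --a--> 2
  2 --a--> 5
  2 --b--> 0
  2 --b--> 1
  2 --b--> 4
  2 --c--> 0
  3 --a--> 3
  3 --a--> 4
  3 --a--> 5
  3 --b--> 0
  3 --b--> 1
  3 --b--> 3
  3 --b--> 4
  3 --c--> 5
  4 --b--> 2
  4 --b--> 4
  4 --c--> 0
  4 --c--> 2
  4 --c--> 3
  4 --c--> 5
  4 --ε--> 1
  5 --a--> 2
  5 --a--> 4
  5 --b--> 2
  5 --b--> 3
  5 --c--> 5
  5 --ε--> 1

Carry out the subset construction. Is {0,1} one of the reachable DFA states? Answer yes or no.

Start state of the DFA: {0} (ε-closure of the NFA start).
{0} --a--> {0,3}  [new]
{0} --b--> {2}  [new]
{0} --c--> {1,2,5}  [new]
{0,3} --a--> {0,1,3,4,5}  [new]
{0,3} --b--> {0,1,2,3,4}  [new]
{0,3} --c--> {1,2,5}  [seen]
{2} --a--> {0,1,2,5}  [new]
{2} --b--> {0,1,4}  [new]
{2} --c--> {0}  [seen]
{1,2,5} --a--> {0,1,2,4,5}  [new]
{1,2,5} --b--> {0,1,2,3,4}  [seen]
{1,2,5} --c--> {0,1,5}  [new]
{0,1,3,4,5} --a--> {0,1,2,3,4,5}  [new]
{0,1,3,4,5} --b--> {0,1,2,3,4}  [seen]
{0,1,3,4,5} --c--> {0,1,2,3,5}  [new]
{0,1,2,3,4} --a--> {0,1,2,3,4,5}  [seen]
{0,1,2,3,4} --b--> {0,1,2,3,4}  [seen]
{0,1,2,3,4} --c--> {0,1,2,3,5}  [seen]
{0,1,2,5} --a--> {0,1,2,3,4,5}  [seen]
{0,1,2,5} --b--> {0,1,2,3,4}  [seen]
{0,1,2,5} --c--> {0,1,2,5}  [seen]
{0,1,4} --a--> {0,3}  [seen]
{0,1,4} --b--> {1,2,4}  [new]
{0,1,4} --c--> {0,1,2,3,5}  [seen]
{0,1,2,4,5} --a--> {0,1,2,3,4,5}  [seen]
{0,1,2,4,5} --b--> {0,1,2,3,4}  [seen]
{0,1,2,4,5} --c--> {0,1,2,3,5}  [seen]
{0,1,5} --a--> {0,1,2,3,4}  [seen]
{0,1,5} --b--> {1,2,3,4}  [new]
{0,1,5} --c--> {1,2,5}  [seen]
{0,1,2,3,4,5} --a--> {0,1,2,3,4,5}  [seen]
{0,1,2,3,4,5} --b--> {0,1,2,3,4}  [seen]
{0,1,2,3,4,5} --c--> {0,1,2,3,5}  [seen]
{0,1,2,3,5} --a--> {0,1,2,3,4,5}  [seen]
{0,1,2,3,5} --b--> {0,1,2,3,4}  [seen]
{0,1,2,3,5} --c--> {0,1,2,5}  [seen]
{1,2,4} --a--> {0,1,2,5}  [seen]
{1,2,4} --b--> {0,1,2,4}  [new]
{1,2,4} --c--> {0,1,2,3,5}  [seen]
{1,2,3,4} --a--> {0,1,2,3,4,5}  [seen]
{1,2,3,4} --b--> {0,1,2,3,4}  [seen]
{1,2,3,4} --c--> {0,1,2,3,5}  [seen]
{0,1,2,4} --a--> {0,1,2,3,5}  [seen]
{0,1,2,4} --b--> {0,1,2,4}  [seen]
{0,1,2,4} --c--> {0,1,2,3,5}  [seen]
Reachable DFA states: {0}, {0,3}, {2}, {1,2,5}, {0,1,3,4,5}, {0,1,2,3,4}, {0,1,2,5}, {0,1,4}, {0,1,2,4,5}, {0,1,5}, {0,1,2,3,4,5}, {0,1,2,3,5}, {1,2,4}, {1,2,3,4}, {0,1,2,4}.
{0,1} is not among them.

no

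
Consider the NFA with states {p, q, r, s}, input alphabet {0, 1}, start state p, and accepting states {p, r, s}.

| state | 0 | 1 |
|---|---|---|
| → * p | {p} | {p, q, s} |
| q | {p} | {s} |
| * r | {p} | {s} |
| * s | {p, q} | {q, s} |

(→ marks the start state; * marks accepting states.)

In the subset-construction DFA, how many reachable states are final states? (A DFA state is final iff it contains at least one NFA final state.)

3

Start state of the DFA: {p}.
{p} --0--> {p}  [seen]
{p} --1--> {p, q, s}  [new]
{p, q, s} --0--> {p, q}  [new]
{p, q, s} --1--> {p, q, s}  [seen]
{p, q} --0--> {p}  [seen]
{p, q} --1--> {p, q, s}  [seen]
Reachable DFA states: {p}, {p, q, s}, {p, q}.
Accepting DFA states (contain an NFA accepting state): {p}, {p, q, s}, {p, q}.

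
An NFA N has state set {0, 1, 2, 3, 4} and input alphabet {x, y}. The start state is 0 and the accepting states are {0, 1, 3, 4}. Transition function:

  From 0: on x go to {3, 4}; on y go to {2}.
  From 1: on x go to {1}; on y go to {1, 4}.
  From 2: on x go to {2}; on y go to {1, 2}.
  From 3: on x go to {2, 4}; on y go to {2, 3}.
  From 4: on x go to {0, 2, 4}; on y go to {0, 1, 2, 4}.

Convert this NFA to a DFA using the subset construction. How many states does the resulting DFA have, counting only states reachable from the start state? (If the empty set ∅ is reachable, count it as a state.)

Start state of the DFA: {0}.
{0} --x--> {3, 4}  [new]
{0} --y--> {2}  [new]
{3, 4} --x--> {0, 2, 4}  [new]
{3, 4} --y--> {0, 1, 2, 3, 4}  [new]
{2} --x--> {2}  [seen]
{2} --y--> {1, 2}  [new]
{0, 2, 4} --x--> {0, 2, 3, 4}  [new]
{0, 2, 4} --y--> {0, 1, 2, 4}  [new]
{0, 1, 2, 3, 4} --x--> {0, 1, 2, 3, 4}  [seen]
{0, 1, 2, 3, 4} --y--> {0, 1, 2, 3, 4}  [seen]
{1, 2} --x--> {1, 2}  [seen]
{1, 2} --y--> {1, 2, 4}  [new]
{0, 2, 3, 4} --x--> {0, 2, 3, 4}  [seen]
{0, 2, 3, 4} --y--> {0, 1, 2, 3, 4}  [seen]
{0, 1, 2, 4} --x--> {0, 1, 2, 3, 4}  [seen]
{0, 1, 2, 4} --y--> {0, 1, 2, 4}  [seen]
{1, 2, 4} --x--> {0, 1, 2, 4}  [seen]
{1, 2, 4} --y--> {0, 1, 2, 4}  [seen]
Reachable DFA states: {0}, {3, 4}, {2}, {0, 2, 4}, {0, 1, 2, 3, 4}, {1, 2}, {0, 2, 3, 4}, {0, 1, 2, 4}, {1, 2, 4}.

9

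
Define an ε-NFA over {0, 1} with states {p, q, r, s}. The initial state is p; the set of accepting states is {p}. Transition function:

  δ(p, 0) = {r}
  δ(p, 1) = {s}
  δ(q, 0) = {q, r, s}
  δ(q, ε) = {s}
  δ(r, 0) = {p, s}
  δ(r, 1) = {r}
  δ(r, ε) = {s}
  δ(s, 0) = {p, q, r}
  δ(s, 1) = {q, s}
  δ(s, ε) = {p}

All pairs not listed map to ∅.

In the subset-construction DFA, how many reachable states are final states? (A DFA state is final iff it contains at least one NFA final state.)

Start state of the DFA: {p} (ε-closure of the NFA start).
{p} --0--> {p, r, s}  [new]
{p} --1--> {p, s}  [new]
{p, r, s} --0--> {p, q, r, s}  [new]
{p, r, s} --1--> {p, q, r, s}  [seen]
{p, s} --0--> {p, q, r, s}  [seen]
{p, s} --1--> {p, q, s}  [new]
{p, q, r, s} --0--> {p, q, r, s}  [seen]
{p, q, r, s} --1--> {p, q, r, s}  [seen]
{p, q, s} --0--> {p, q, r, s}  [seen]
{p, q, s} --1--> {p, q, s}  [seen]
Reachable DFA states: {p}, {p, r, s}, {p, s}, {p, q, r, s}, {p, q, s}.
Accepting DFA states (contain an NFA accepting state): {p}, {p, r, s}, {p, s}, {p, q, r, s}, {p, q, s}.

5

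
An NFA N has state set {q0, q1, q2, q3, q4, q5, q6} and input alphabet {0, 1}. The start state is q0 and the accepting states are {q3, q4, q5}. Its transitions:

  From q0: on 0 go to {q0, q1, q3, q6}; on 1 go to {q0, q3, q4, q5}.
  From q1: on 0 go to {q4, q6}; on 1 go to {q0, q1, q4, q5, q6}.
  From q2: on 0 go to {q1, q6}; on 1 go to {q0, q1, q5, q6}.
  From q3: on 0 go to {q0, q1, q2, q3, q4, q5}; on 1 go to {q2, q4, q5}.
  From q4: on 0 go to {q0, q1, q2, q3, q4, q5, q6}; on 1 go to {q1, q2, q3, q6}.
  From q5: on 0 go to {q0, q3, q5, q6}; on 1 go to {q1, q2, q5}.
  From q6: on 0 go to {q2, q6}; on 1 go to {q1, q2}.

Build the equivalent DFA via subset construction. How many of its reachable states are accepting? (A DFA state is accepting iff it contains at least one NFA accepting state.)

3

Start state of the DFA: {q0}.
{q0} --0--> {q0, q1, q3, q6}  [new]
{q0} --1--> {q0, q3, q4, q5}  [new]
{q0, q1, q3, q6} --0--> {q0, q1, q2, q3, q4, q5, q6}  [new]
{q0, q1, q3, q6} --1--> {q0, q1, q2, q3, q4, q5, q6}  [seen]
{q0, q3, q4, q5} --0--> {q0, q1, q2, q3, q4, q5, q6}  [seen]
{q0, q3, q4, q5} --1--> {q0, q1, q2, q3, q4, q5, q6}  [seen]
{q0, q1, q2, q3, q4, q5, q6} --0--> {q0, q1, q2, q3, q4, q5, q6}  [seen]
{q0, q1, q2, q3, q4, q5, q6} --1--> {q0, q1, q2, q3, q4, q5, q6}  [seen]
Reachable DFA states: {q0}, {q0, q1, q3, q6}, {q0, q3, q4, q5}, {q0, q1, q2, q3, q4, q5, q6}.
Accepting DFA states (contain an NFA accepting state): {q0, q1, q3, q6}, {q0, q3, q4, q5}, {q0, q1, q2, q3, q4, q5, q6}.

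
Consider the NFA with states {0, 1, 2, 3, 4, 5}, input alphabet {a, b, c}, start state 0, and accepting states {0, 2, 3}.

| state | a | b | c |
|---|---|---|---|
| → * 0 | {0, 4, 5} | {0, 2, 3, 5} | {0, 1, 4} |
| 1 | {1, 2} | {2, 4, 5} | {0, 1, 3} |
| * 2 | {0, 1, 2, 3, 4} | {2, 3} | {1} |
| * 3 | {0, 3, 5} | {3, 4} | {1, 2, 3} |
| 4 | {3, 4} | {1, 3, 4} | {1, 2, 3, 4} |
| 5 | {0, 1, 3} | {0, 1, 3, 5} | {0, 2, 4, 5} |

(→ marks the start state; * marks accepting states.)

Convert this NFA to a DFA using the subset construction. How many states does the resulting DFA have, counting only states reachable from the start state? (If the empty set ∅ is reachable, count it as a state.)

Start state of the DFA: {0}.
{0} --a--> {0, 4, 5}  [new]
{0} --b--> {0, 2, 3, 5}  [new]
{0} --c--> {0, 1, 4}  [new]
{0, 4, 5} --a--> {0, 1, 3, 4, 5}  [new]
{0, 4, 5} --b--> {0, 1, 2, 3, 4, 5}  [new]
{0, 4, 5} --c--> {0, 1, 2, 3, 4, 5}  [seen]
{0, 2, 3, 5} --a--> {0, 1, 2, 3, 4, 5}  [seen]
{0, 2, 3, 5} --b--> {0, 1, 2, 3, 4, 5}  [seen]
{0, 2, 3, 5} --c--> {0, 1, 2, 3, 4, 5}  [seen]
{0, 1, 4} --a--> {0, 1, 2, 3, 4, 5}  [seen]
{0, 1, 4} --b--> {0, 1, 2, 3, 4, 5}  [seen]
{0, 1, 4} --c--> {0, 1, 2, 3, 4}  [new]
{0, 1, 3, 4, 5} --a--> {0, 1, 2, 3, 4, 5}  [seen]
{0, 1, 3, 4, 5} --b--> {0, 1, 2, 3, 4, 5}  [seen]
{0, 1, 3, 4, 5} --c--> {0, 1, 2, 3, 4, 5}  [seen]
{0, 1, 2, 3, 4, 5} --a--> {0, 1, 2, 3, 4, 5}  [seen]
{0, 1, 2, 3, 4, 5} --b--> {0, 1, 2, 3, 4, 5}  [seen]
{0, 1, 2, 3, 4, 5} --c--> {0, 1, 2, 3, 4, 5}  [seen]
{0, 1, 2, 3, 4} --a--> {0, 1, 2, 3, 4, 5}  [seen]
{0, 1, 2, 3, 4} --b--> {0, 1, 2, 3, 4, 5}  [seen]
{0, 1, 2, 3, 4} --c--> {0, 1, 2, 3, 4}  [seen]
Reachable DFA states: {0}, {0, 4, 5}, {0, 2, 3, 5}, {0, 1, 4}, {0, 1, 3, 4, 5}, {0, 1, 2, 3, 4, 5}, {0, 1, 2, 3, 4}.

7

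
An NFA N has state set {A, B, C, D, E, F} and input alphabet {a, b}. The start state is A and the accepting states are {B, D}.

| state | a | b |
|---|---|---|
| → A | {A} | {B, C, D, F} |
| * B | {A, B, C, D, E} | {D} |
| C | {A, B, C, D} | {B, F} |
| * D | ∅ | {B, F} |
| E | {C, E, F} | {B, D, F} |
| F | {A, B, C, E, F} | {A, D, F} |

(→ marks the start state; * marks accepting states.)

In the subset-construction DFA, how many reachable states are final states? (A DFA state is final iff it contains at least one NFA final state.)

4

Start state of the DFA: {A}.
{A} --a--> {A}  [seen]
{A} --b--> {B, C, D, F}  [new]
{B, C, D, F} --a--> {A, B, C, D, E, F}  [new]
{B, C, D, F} --b--> {A, B, D, F}  [new]
{A, B, C, D, E, F} --a--> {A, B, C, D, E, F}  [seen]
{A, B, C, D, E, F} --b--> {A, B, C, D, F}  [new]
{A, B, D, F} --a--> {A, B, C, D, E, F}  [seen]
{A, B, D, F} --b--> {A, B, C, D, F}  [seen]
{A, B, C, D, F} --a--> {A, B, C, D, E, F}  [seen]
{A, B, C, D, F} --b--> {A, B, C, D, F}  [seen]
Reachable DFA states: {A}, {B, C, D, F}, {A, B, C, D, E, F}, {A, B, D, F}, {A, B, C, D, F}.
Accepting DFA states (contain an NFA accepting state): {B, C, D, F}, {A, B, C, D, E, F}, {A, B, D, F}, {A, B, C, D, F}.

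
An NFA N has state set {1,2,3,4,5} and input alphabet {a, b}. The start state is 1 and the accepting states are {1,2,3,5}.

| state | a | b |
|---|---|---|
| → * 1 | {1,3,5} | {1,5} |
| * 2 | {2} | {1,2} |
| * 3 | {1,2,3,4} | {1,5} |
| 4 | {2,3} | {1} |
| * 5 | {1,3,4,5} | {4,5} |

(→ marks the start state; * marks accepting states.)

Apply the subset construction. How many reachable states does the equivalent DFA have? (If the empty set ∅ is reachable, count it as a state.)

Start state of the DFA: {1}.
{1} --a--> {1,3,5}  [new]
{1} --b--> {1,5}  [new]
{1,3,5} --a--> {1,2,3,4,5}  [new]
{1,3,5} --b--> {1,4,5}  [new]
{1,5} --a--> {1,3,4,5}  [new]
{1,5} --b--> {1,4,5}  [seen]
{1,2,3,4,5} --a--> {1,2,3,4,5}  [seen]
{1,2,3,4,5} --b--> {1,2,4,5}  [new]
{1,4,5} --a--> {1,2,3,4,5}  [seen]
{1,4,5} --b--> {1,4,5}  [seen]
{1,3,4,5} --a--> {1,2,3,4,5}  [seen]
{1,3,4,5} --b--> {1,4,5}  [seen]
{1,2,4,5} --a--> {1,2,3,4,5}  [seen]
{1,2,4,5} --b--> {1,2,4,5}  [seen]
Reachable DFA states: {1}, {1,3,5}, {1,5}, {1,2,3,4,5}, {1,4,5}, {1,3,4,5}, {1,2,4,5}.

7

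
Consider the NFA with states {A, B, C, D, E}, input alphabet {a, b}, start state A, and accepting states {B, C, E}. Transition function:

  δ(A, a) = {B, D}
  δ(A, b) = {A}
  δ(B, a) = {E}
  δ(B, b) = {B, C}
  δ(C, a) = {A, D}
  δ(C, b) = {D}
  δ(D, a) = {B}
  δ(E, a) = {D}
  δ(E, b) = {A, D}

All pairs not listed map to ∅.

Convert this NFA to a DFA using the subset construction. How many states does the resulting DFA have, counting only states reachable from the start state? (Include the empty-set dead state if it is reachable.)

Start state of the DFA: {A}.
{A} --a--> {B, D}  [new]
{A} --b--> {A}  [seen]
{B, D} --a--> {B, E}  [new]
{B, D} --b--> {B, C}  [new]
{B, E} --a--> {D, E}  [new]
{B, E} --b--> {A, B, C, D}  [new]
{B, C} --a--> {A, D, E}  [new]
{B, C} --b--> {B, C, D}  [new]
{D, E} --a--> {B, D}  [seen]
{D, E} --b--> {A, D}  [new]
{A, B, C, D} --a--> {A, B, D, E}  [new]
{A, B, C, D} --b--> {A, B, C, D}  [seen]
{A, D, E} --a--> {B, D}  [seen]
{A, D, E} --b--> {A, D}  [seen]
{B, C, D} --a--> {A, B, D, E}  [seen]
{B, C, D} --b--> {B, C, D}  [seen]
{A, D} --a--> {B, D}  [seen]
{A, D} --b--> {A}  [seen]
{A, B, D, E} --a--> {B, D, E}  [new]
{A, B, D, E} --b--> {A, B, C, D}  [seen]
{B, D, E} --a--> {B, D, E}  [seen]
{B, D, E} --b--> {A, B, C, D}  [seen]
Reachable DFA states: {A}, {B, D}, {B, E}, {B, C}, {D, E}, {A, B, C, D}, {A, D, E}, {B, C, D}, {A, D}, {A, B, D, E}, {B, D, E}.

11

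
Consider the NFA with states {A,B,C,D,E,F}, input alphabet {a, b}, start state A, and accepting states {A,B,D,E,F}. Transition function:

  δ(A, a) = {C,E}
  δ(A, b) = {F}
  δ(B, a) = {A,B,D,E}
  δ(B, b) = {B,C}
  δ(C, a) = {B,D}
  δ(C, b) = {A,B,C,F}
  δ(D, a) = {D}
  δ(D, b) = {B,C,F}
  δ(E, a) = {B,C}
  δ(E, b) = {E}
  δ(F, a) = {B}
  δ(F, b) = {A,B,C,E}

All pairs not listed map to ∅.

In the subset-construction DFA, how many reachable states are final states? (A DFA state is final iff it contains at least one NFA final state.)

Start state of the DFA: {A}.
{A} --a--> {C,E}  [new]
{A} --b--> {F}  [new]
{C,E} --a--> {B,C,D}  [new]
{C,E} --b--> {A,B,C,E,F}  [new]
{F} --a--> {B}  [new]
{F} --b--> {A,B,C,E}  [new]
{B,C,D} --a--> {A,B,D,E}  [new]
{B,C,D} --b--> {A,B,C,F}  [new]
{A,B,C,E,F} --a--> {A,B,C,D,E}  [new]
{A,B,C,E,F} --b--> {A,B,C,E,F}  [seen]
{B} --a--> {A,B,D,E}  [seen]
{B} --b--> {B,C}  [new]
{A,B,C,E} --a--> {A,B,C,D,E}  [seen]
{A,B,C,E} --b--> {A,B,C,E,F}  [seen]
{A,B,D,E} --a--> {A,B,C,D,E}  [seen]
{A,B,D,E} --b--> {B,C,E,F}  [new]
{A,B,C,F} --a--> {A,B,C,D,E}  [seen]
{A,B,C,F} --b--> {A,B,C,E,F}  [seen]
{A,B,C,D,E} --a--> {A,B,C,D,E}  [seen]
{A,B,C,D,E} --b--> {A,B,C,E,F}  [seen]
{B,C} --a--> {A,B,D,E}  [seen]
{B,C} --b--> {A,B,C,F}  [seen]
{B,C,E,F} --a--> {A,B,C,D,E}  [seen]
{B,C,E,F} --b--> {A,B,C,E,F}  [seen]
Reachable DFA states: {A}, {C,E}, {F}, {B,C,D}, {A,B,C,E,F}, {B}, {A,B,C,E}, {A,B,D,E}, {A,B,C,F}, {A,B,C,D,E}, {B,C}, {B,C,E,F}.
Accepting DFA states (contain an NFA accepting state): {A}, {C,E}, {F}, {B,C,D}, {A,B,C,E,F}, {B}, {A,B,C,E}, {A,B,D,E}, {A,B,C,F}, {A,B,C,D,E}, {B,C}, {B,C,E,F}.

12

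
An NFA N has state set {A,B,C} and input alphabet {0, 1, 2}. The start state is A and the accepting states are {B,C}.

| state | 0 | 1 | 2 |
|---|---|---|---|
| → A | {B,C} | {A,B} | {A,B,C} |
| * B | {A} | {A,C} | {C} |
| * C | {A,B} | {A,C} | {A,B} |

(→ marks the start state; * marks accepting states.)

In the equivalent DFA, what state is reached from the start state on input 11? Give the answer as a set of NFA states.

{A,B,C}

Start: {A}.
δ(A,1) = {A,B}.
Union: {A,B}.
After 1: {A,B}.
δ(A,1) = {A,B}; δ(B,1) = {A,C}.
Union: {A,B,C}.
After 1: {A,B,C}.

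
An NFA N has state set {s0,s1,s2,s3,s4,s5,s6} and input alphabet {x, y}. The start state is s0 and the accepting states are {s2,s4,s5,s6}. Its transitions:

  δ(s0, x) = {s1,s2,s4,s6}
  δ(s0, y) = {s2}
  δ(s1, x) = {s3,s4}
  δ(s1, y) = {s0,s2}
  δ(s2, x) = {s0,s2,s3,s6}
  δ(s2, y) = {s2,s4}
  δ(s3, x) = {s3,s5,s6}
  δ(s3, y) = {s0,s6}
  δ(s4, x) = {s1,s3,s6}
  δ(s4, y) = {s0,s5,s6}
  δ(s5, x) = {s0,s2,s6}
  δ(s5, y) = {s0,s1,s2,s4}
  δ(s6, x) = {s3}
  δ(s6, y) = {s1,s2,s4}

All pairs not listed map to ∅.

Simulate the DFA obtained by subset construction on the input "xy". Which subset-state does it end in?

Start: {s0}.
δ(s0,x) = {s1,s2,s4,s6}.
Union: {s1,s2,s4,s6}.
After x: {s1,s2,s4,s6}.
δ(s1,y) = {s0,s2}; δ(s2,y) = {s2,s4}; δ(s4,y) = {s0,s5,s6}; δ(s6,y) = {s1,s2,s4}.
Union: {s0,s1,s2,s4,s5,s6}.
After y: {s0,s1,s2,s4,s5,s6}.

{s0,s1,s2,s4,s5,s6}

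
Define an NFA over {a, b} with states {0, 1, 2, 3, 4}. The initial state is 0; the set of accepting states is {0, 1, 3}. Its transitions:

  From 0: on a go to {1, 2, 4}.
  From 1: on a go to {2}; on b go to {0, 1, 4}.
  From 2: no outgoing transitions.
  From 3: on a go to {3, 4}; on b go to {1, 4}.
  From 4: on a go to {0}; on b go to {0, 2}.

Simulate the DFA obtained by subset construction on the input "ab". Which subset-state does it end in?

{0, 1, 2, 4}

Start: {0}.
δ(0,a) = {1, 2, 4}.
Union: {1, 2, 4}.
After a: {1, 2, 4}.
δ(1,b) = {0, 1, 4}; δ(2,b) = ∅; δ(4,b) = {0, 2}.
Union: {0, 1, 2, 4}.
After b: {0, 1, 2, 4}.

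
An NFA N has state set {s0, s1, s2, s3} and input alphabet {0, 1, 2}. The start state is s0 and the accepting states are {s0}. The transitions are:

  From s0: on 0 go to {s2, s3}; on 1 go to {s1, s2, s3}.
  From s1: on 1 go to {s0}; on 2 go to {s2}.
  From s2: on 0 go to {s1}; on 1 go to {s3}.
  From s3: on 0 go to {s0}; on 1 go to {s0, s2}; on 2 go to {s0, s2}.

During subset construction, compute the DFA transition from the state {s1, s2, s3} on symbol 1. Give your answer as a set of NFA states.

δ(s1,1) = {s0}; δ(s2,1) = {s3}; δ(s3,1) = {s0, s2}.
Union: {s0, s2, s3}.

{s0, s2, s3}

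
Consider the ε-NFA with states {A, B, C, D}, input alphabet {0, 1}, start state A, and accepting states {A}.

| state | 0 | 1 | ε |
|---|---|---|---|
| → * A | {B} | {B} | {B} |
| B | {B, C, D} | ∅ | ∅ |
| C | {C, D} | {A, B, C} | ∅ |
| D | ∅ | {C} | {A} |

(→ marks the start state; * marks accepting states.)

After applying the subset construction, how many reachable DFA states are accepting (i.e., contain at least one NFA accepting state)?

3

Start state of the DFA: {A, B} (ε-closure of the NFA start).
{A, B} --0--> {A, B, C, D}  [new]
{A, B} --1--> {B}  [new]
{A, B, C, D} --0--> {A, B, C, D}  [seen]
{A, B, C, D} --1--> {A, B, C}  [new]
{B} --0--> {A, B, C, D}  [seen]
{B} --1--> ∅  [new]
{A, B, C} --0--> {A, B, C, D}  [seen]
{A, B, C} --1--> {A, B, C}  [seen]
∅ --0--> ∅  [seen]
∅ --1--> ∅  [seen]
Reachable DFA states: {A, B}, {A, B, C, D}, {B}, {A, B, C}, ∅.
Accepting DFA states (contain an NFA accepting state): {A, B}, {A, B, C, D}, {A, B, C}.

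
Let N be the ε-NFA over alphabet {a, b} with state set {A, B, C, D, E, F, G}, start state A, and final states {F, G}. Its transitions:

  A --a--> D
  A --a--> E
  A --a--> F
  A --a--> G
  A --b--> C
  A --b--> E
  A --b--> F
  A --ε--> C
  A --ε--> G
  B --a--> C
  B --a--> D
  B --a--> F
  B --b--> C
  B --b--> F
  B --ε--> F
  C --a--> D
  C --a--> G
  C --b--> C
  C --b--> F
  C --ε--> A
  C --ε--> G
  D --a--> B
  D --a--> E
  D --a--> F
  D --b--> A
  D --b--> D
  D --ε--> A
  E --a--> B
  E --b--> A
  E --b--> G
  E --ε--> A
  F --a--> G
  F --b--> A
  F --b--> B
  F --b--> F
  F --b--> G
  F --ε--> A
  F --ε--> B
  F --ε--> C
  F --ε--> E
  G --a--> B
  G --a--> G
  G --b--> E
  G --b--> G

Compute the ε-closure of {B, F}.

Begin with {B, F}.
F →ε {A, B, C, E}; add A, C, E.
C →ε {A, G}; add G.
ε-closure = {A, B, C, E, F, G}.

{A, B, C, E, F, G}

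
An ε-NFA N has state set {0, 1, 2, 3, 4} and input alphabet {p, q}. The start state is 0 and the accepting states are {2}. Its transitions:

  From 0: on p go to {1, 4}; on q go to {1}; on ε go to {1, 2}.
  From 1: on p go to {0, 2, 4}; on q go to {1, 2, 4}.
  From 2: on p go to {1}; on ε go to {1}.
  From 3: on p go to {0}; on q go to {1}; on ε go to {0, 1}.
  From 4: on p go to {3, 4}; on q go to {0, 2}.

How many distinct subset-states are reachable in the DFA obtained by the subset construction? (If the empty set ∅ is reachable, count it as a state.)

4

Start state of the DFA: {0, 1, 2} (ε-closure of the NFA start).
{0, 1, 2} --p--> {0, 1, 2, 4}  [new]
{0, 1, 2} --q--> {1, 2, 4}  [new]
{0, 1, 2, 4} --p--> {0, 1, 2, 3, 4}  [new]
{0, 1, 2, 4} --q--> {0, 1, 2, 4}  [seen]
{1, 2, 4} --p--> {0, 1, 2, 3, 4}  [seen]
{1, 2, 4} --q--> {0, 1, 2, 4}  [seen]
{0, 1, 2, 3, 4} --p--> {0, 1, 2, 3, 4}  [seen]
{0, 1, 2, 3, 4} --q--> {0, 1, 2, 4}  [seen]
Reachable DFA states: {0, 1, 2}, {0, 1, 2, 4}, {1, 2, 4}, {0, 1, 2, 3, 4}.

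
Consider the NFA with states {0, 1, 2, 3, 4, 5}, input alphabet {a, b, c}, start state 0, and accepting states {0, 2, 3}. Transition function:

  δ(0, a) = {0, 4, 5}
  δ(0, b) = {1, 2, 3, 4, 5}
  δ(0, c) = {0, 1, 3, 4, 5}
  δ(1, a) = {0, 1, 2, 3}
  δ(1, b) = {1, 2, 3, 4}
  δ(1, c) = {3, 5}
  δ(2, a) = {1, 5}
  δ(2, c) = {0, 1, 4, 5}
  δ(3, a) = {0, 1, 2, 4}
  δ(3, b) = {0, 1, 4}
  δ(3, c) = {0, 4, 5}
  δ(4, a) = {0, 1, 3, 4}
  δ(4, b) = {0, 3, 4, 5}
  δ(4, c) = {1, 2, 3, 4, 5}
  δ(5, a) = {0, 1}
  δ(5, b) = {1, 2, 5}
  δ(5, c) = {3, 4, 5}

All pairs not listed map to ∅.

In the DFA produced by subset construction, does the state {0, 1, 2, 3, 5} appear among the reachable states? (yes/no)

no

Start state of the DFA: {0}.
{0} --a--> {0, 4, 5}  [new]
{0} --b--> {1, 2, 3, 4, 5}  [new]
{0} --c--> {0, 1, 3, 4, 5}  [new]
{0, 4, 5} --a--> {0, 1, 3, 4, 5}  [seen]
{0, 4, 5} --b--> {0, 1, 2, 3, 4, 5}  [new]
{0, 4, 5} --c--> {0, 1, 2, 3, 4, 5}  [seen]
{1, 2, 3, 4, 5} --a--> {0, 1, 2, 3, 4, 5}  [seen]
{1, 2, 3, 4, 5} --b--> {0, 1, 2, 3, 4, 5}  [seen]
{1, 2, 3, 4, 5} --c--> {0, 1, 2, 3, 4, 5}  [seen]
{0, 1, 3, 4, 5} --a--> {0, 1, 2, 3, 4, 5}  [seen]
{0, 1, 3, 4, 5} --b--> {0, 1, 2, 3, 4, 5}  [seen]
{0, 1, 3, 4, 5} --c--> {0, 1, 2, 3, 4, 5}  [seen]
{0, 1, 2, 3, 4, 5} --a--> {0, 1, 2, 3, 4, 5}  [seen]
{0, 1, 2, 3, 4, 5} --b--> {0, 1, 2, 3, 4, 5}  [seen]
{0, 1, 2, 3, 4, 5} --c--> {0, 1, 2, 3, 4, 5}  [seen]
Reachable DFA states: {0}, {0, 4, 5}, {1, 2, 3, 4, 5}, {0, 1, 3, 4, 5}, {0, 1, 2, 3, 4, 5}.
{0, 1, 2, 3, 5} is not among them.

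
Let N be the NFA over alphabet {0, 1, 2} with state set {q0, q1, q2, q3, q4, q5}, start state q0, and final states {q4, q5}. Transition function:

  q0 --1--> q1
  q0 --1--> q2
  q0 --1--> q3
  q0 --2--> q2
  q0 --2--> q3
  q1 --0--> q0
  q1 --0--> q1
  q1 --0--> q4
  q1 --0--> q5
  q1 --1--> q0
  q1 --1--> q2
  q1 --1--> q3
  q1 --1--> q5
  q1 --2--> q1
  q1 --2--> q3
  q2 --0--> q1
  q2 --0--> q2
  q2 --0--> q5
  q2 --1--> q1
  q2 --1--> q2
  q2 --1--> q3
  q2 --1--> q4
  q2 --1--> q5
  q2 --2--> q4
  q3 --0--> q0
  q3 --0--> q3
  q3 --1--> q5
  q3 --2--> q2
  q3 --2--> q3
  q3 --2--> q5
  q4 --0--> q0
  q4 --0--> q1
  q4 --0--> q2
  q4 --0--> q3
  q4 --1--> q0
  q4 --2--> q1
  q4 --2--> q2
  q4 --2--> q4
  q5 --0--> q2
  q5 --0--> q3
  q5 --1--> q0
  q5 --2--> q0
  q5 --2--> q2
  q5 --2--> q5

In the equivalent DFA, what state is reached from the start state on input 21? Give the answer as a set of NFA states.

Start: {q0}.
δ(q0,2) = {q2, q3}.
Union: {q2, q3}.
After 2: {q2, q3}.
δ(q2,1) = {q1, q2, q3, q4, q5}; δ(q3,1) = {q5}.
Union: {q1, q2, q3, q4, q5}.
After 1: {q1, q2, q3, q4, q5}.

{q1, q2, q3, q4, q5}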